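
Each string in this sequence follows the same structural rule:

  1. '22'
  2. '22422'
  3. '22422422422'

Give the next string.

22422422422422422422422

Each string is two copies of the previous one joined by '4'.
So the next term is two copies of 22422422422 with '4' between the halves.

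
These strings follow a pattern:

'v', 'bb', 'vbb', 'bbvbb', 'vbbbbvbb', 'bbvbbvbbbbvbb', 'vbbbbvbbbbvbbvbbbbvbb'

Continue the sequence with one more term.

bbvbbvbbbbvbbvbbbbvbbbbvbbvbbbbvbb

Each term (from the third on) is the two preceding terms concatenated in order: term 3 = v·bb = vbb.
The next term joins bbvbbvbbbbvbb and vbbbbvbbbbvbbvbbbbvbb.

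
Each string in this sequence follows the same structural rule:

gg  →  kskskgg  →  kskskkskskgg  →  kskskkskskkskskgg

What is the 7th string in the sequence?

The strings grow by a fixed prefix ksksk each time.
From kskskkskskkskskgg, 3 further steps: kskskkskskkskskgg → kskskkskskkskskkskskgg → kskskkskskkskskkskskkskskgg → (answer).

kskskkskskkskskkskskkskskkskskgg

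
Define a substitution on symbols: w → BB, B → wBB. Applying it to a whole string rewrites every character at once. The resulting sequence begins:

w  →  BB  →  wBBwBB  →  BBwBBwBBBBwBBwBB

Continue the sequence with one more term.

Applying the rule to each of the 16 symbols of BBwBBwBBBBwBBwBB gives the pieces wBB wBB BB wBB wBB BB wBB wBB wBB wBB BB wBB wBB BB wBB wBB, which concatenate to the answer.

wBBwBBBBwBBwBBBBwBBwBBwBBwBBBBwBBwBBBBwBBwBB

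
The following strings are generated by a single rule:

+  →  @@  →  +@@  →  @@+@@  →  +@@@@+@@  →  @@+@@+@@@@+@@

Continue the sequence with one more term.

From term 3 onward, concatenate the second-to-last term with the last: +·@@ = +@@, @@·+@@ = @@+@@, …
The next term joins +@@@@+@@ and @@+@@+@@@@+@@.

+@@@@+@@@@+@@+@@@@+@@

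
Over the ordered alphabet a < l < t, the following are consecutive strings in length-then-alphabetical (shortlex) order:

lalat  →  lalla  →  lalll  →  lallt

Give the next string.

lalta

The successor of lallt increments the rightmost position that isn't already t and resets every position after it to a.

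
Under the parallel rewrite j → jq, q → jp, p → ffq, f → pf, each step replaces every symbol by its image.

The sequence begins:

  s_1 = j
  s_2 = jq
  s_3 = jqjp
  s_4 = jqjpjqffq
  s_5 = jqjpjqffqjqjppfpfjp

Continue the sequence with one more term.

φ(jqjpjqffqjqjppfpfjp) expands symbol-by-symbol to jq jp jq ffq jq jp pf pf jp jq jp jq ffq ffq pf ffq pf jq ffq; joining the 19 pieces gives the next term.

jqjpjqffqjqjppfpfjpjqjpjqffqffqpfffqpfjqffq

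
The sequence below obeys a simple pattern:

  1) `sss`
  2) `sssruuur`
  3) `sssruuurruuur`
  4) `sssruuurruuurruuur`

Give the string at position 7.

Each term is the previous one with ruuur appended.
From sssruuurruuurruuur, 3 further steps: sssruuurruuurruuur → sssruuurruuurruuurruuur → sssruuurruuurruuurruuurruuur → (answer).

sssruuurruuurruuurruuurruuurruuur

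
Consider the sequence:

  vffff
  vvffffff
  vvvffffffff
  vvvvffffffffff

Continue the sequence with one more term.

Term n consists of n-1 v's, followed by 2n f's, where the shown terms are n = 2, 3, 4, 5.
At n = 6 the blocks have lengths 5, 12.

vvvvvffffffffffff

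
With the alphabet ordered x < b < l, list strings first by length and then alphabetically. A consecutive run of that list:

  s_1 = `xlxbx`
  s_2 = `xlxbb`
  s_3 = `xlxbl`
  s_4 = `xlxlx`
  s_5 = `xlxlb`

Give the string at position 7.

xlbxx

Stepping forward 2 times from xlxlb: xlxlb → xlxll, then the target.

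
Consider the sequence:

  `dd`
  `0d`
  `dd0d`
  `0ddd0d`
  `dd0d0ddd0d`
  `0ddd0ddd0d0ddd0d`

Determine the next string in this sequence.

dd0d0ddd0d0ddd0ddd0d0ddd0d

Each term (from the third on) is the two preceding terms concatenated in order: term 3 = dd·0d = dd0d.
So term 7 is dd0d0ddd0d·0ddd0ddd0d0ddd0d.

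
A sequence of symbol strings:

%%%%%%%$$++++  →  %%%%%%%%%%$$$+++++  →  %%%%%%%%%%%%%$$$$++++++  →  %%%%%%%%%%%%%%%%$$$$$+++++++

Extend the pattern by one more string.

%%%%%%%%%%%%%%%%%%%$$$$$$++++++++

Term n consists of 3n+1 %'s, followed by n $'s, followed by n+2 +'s, where the shown terms are n = 2, 3, 4, 5.
For the next term, n = 6, so the run lengths are 19, 6, 8.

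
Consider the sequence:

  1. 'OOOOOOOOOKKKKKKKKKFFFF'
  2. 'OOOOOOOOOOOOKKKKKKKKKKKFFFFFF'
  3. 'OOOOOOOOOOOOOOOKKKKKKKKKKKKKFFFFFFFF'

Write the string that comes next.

Each string has the form O^{3n} K^{2n+3} F^{2n-2}, where the shown terms are n = 3, 4, 5.
At n = 6 the blocks have lengths 18, 15, 10.

OOOOOOOOOOOOOOOOOOKKKKKKKKKKKKKKKFFFFFFFFFF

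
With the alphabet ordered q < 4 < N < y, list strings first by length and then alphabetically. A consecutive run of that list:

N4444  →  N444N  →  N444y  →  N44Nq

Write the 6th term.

Stepping forward 2 times from N44Nq: N44Nq → N44N4, then the target.

N44NN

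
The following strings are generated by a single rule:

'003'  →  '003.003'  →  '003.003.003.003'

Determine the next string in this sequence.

Every step duplicates the string with '.' between the halves.
So the next term is two copies of 003.003.003.003 with '.' between the halves.

003.003.003.003.003.003.003.003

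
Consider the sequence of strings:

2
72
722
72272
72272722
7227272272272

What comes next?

722727227227272272722

This is a Fibonacci-style word recurrence s(k) = s(k−1)·s(k−2): e.g. 72·2 = 722.
The next term joins 7227272272272 and 72272722.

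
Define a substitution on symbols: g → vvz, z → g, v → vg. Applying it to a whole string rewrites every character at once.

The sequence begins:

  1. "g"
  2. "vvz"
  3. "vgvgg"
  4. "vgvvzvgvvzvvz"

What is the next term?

Rewriting the 13 symbols of vgvvzvgvvzvvz one by one yields vg vvz vg vg g vg vvz vg vg g vg vg g; concatenated:

vgvvzvgvggvgvvzvgvggvgvgg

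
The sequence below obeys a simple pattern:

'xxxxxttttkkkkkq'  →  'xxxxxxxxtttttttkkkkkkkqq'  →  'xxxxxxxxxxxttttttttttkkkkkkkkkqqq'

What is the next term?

Term n consists of 3n+2 x's, followed by 3n+1 t's, followed by 2n+3 k's, followed by n q's (n = 1, 2, …).
At n = 4 the blocks have lengths 14, 13, 11, 4.

xxxxxxxxxxxxxxtttttttttttttkkkkkkkkkkkqqqq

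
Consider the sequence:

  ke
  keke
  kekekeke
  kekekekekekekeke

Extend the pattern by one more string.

kekekekekekekekekekekekekekekeke

Every step duplicates the string.
So the next term is two copies of kekekekekekekeke.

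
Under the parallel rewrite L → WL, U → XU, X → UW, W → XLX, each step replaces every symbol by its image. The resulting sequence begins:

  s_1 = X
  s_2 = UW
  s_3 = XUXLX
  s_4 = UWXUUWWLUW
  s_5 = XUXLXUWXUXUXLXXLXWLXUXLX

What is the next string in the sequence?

UWXUUWWLUWXUXLXUWXUUWXUUWWLUWUWWLUWXLXWLUWXUUWWLUW

φ(XUXLXUWXUXUXLXXLXWLXUXLX) expands symbol-by-symbol to UW XU UW WL UW XU XLX UW XU UW XU UW WL UW UW WL UW XLX WL UW XU UW WL UW; joining the 24 pieces gives the next term.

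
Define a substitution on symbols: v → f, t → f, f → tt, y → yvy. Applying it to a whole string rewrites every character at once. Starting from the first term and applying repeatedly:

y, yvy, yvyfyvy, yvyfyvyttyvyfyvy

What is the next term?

yvyfyvyttyvyfyvyffyvyfyvyttyvyfyvy

Applying the rule to each of the 16 symbols of yvyfyvyttyvyfyvy gives the pieces yvy f yvy tt yvy f yvy f f yvy f yvy tt yvy f yvy, which concatenate to the answer.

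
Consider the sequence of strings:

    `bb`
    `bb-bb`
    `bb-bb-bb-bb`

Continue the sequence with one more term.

Every step duplicates the string with '-' between the halves.
One more doubling of bb-bb-bb-bb gives the answer.

bb-bb-bb-bb-bb-bb-bb-bb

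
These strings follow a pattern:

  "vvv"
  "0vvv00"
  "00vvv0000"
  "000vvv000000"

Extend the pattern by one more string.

0000vvv00000000

Each term wraps the previous one in 0 on the left and 00 on the right.
So the next term is 0·000vvv000000·00.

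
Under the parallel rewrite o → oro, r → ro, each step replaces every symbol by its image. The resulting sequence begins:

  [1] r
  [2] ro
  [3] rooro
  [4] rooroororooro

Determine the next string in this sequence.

rooroororooroororoororooroororooro

Applying the rule to each of the 13 symbols of rooroororooro gives the pieces ro oro oro ro oro oro ro oro ro oro oro ro oro, which concatenate to the answer.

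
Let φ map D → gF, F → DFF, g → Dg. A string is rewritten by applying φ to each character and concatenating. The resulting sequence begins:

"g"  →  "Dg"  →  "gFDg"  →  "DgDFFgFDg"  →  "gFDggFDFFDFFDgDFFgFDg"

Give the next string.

Applying the rule to each of the 21 symbols of gFDggFDFFDFFDgDFFgFDg gives the pieces Dg DFF gF Dg Dg DFF gF DFF DFF gF DFF DFF gF Dg gF DFF DFF Dg DFF gF Dg, which concatenate to the answer.

DgDFFgFDgDgDFFgFDFFDFFgFDFFDFFgFDggFDFFDFFDgDFFgFDg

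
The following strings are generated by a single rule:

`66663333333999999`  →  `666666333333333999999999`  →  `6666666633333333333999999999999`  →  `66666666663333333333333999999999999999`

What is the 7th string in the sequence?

66666666666666663333333333333333333999999999999999999999999

The n-th term is 2n 6's then 2n+3 3's then 3n 9's, where the shown terms are n = 2, 3, 4, 5.
Setting n = 8 gives 16, 19, 24 characters in each block.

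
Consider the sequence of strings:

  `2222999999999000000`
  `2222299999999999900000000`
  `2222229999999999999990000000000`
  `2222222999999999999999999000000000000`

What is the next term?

2222222299999999999999999999900000000000000

Each string has the form 2^{n+1} 9^{3n} 0^{2n}, where the shown terms are n = 3, 4, 5, 6.
For the next term, n = 7, so the run lengths are 8, 21, 14.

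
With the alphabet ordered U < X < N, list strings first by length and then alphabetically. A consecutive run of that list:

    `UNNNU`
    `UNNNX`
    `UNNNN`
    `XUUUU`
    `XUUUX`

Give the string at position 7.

Advancing 2 positions from XUUUX through XUUUX → XUUUN reaches term 7.

XUUXU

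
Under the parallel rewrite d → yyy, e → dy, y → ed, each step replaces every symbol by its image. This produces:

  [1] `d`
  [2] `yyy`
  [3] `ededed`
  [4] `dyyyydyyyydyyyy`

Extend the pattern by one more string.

yyyededededyyyededededyyyedededed

Replace each of the 15 characters of dyyyydyyyydyyyy in place — yyy ed ed ed ed yyy ed ed ed ed yyy ed ed ed ed — and concatenate.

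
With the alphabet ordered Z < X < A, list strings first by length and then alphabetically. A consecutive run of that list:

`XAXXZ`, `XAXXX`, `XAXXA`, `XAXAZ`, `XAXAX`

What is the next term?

XAXAA

Find the rightmost character of XAXAX below A, bump it to the next letter, and reset everything to its right to Z.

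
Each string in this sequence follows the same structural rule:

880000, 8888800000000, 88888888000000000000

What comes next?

Each string has the form 8^{3n-1} 0^{4n} (n = 1, 2, …).
Setting n = 4 gives 11, 16 characters in each block.

888888888880000000000000000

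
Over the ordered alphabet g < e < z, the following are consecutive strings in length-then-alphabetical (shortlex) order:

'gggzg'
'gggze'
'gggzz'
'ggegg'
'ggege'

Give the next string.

Treat ggege as a base-3 numeral over the given alphabet and add one, carrying through any trailing z's.

ggegz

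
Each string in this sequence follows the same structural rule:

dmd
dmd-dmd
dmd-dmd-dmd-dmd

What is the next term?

dmd-dmd-dmd-dmd-dmd-dmd-dmd-dmd

Every step duplicates the string with '-' between the halves.
So the next term is two copies of dmd-dmd-dmd-dmd with '-' between the halves.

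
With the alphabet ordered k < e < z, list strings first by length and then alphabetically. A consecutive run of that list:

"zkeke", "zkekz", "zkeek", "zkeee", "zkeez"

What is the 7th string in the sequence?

Stepping forward 2 times from zkeez: zkeez → zkezk, then the target.

zkeze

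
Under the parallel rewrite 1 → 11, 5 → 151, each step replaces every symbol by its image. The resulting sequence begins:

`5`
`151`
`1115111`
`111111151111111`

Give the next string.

Rewriting the 15 symbols of 111111151111111 one by one yields 11 11 11 11 11 11 11 151 11 11 11 11 11 11 11; concatenated:

1111111111111115111111111111111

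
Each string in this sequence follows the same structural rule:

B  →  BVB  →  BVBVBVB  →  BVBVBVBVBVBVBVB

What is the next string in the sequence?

BVBVBVBVBVBVBVBVBVBVBVBVBVBVBVB

Each string is two copies of the previous one joined by 'V'.
So the next term is two copies of BVBVBVBVBVBVBVB with 'V' between the halves.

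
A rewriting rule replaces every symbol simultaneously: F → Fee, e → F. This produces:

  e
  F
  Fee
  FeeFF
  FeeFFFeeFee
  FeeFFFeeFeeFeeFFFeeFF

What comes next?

φ(FeeFFFeeFeeFeeFFFeeFF) expands symbol-by-symbol to Fee F F Fee Fee Fee F F Fee F F Fee F F Fee Fee Fee F F Fee Fee; joining the 21 pieces gives the next term.

FeeFFFeeFeeFeeFFFeeFFFeeFFFeeFeeFeeFFFeeFee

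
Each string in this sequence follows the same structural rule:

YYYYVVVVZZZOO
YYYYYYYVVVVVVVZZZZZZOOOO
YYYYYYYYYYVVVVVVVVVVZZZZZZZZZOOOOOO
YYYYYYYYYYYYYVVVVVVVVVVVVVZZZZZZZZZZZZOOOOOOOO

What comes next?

YYYYYYYYYYYYYYYYVVVVVVVVVVVVVVVVZZZZZZZZZZZZZZZOOOOOOOOOO

Reading off run lengths: Y runs 4, 7, 10, 13; V runs 4, 7, 10, 13; Z runs 3, 6, 9, 12; O runs 2, 4, 6, 8 — each is linear in n (n = 1, 2, …).
At n = 5 the blocks have lengths 16, 16, 15, 10.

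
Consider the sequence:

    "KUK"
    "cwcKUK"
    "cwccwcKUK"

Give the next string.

Every step adds cwc at the front: s(k+1) = cwc·s(k).
One more step from cwccwcKUK gives the answer.

cwccwccwcKUK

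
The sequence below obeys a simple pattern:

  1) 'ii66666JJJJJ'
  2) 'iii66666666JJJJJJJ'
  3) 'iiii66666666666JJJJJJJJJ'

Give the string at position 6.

The n-th term is n i's then 3n-1 6's then 2n+1 J's, where the shown terms are n = 2, 3, 4.
For term 6, n = 7, so the run lengths are 7, 20, 15.

iiiiiii66666666666666666666JJJJJJJJJJJJJJJ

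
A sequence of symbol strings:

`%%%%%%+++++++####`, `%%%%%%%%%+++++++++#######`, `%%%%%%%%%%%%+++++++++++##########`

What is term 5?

Each string has the form %^{3n} +^{2n+3} #^{3n-2}, where the shown terms are n = 2, 3, 4.
Setting n = 6 gives 18, 15, 16 characters in each block.

%%%%%%%%%%%%%%%%%%+++++++++++++++################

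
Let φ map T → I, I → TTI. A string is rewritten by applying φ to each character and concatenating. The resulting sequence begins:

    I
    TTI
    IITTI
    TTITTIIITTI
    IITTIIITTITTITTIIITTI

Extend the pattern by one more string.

Replace each of the 21 characters of IITTIIITTITTITTIIITTI in place — TTI TTI I I TTI TTI TTI I I TTI I I TTI I I TTI TTI TTI I I TTI — and concatenate.

TTITTIIITTITTITTIIITTIIITTIIITTITTITTIIITTI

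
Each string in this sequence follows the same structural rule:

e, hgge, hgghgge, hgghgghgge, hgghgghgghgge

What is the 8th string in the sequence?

hgghgghgghgghgghgghgge

Every step adds hgg at the front: s(k+1) = hgg·s(k).
From hgghgghgghgge, 3 further steps: hgghgghgghgge → hgghgghgghgghgge → hgghgghgghgghgghgge → (answer).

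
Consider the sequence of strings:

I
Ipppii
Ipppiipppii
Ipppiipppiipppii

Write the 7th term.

Ipppiipppiipppiipppiipppiipppii

Each term is the previous one with pppii appended.
From Ipppiipppiipppii, 3 further steps: Ipppiipppiipppii → Ipppiipppiipppiipppii → Ipppiipppiipppiipppiipppii → (answer).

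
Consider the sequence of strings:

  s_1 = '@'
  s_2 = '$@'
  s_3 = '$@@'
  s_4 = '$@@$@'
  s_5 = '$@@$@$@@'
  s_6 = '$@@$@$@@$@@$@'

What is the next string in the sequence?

Each term (from the third on) is the previous term followed by the one before it: term 3 = $@·@ = $@@.
The next term joins $@@$@$@@$@@$@ and $@@$@$@@.

$@@$@$@@$@@$@$@@$@$@@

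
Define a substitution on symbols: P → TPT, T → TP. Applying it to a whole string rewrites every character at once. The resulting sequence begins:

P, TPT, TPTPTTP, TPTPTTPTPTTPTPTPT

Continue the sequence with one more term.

TPTPTTPTPTTPTPTPTTPTPTTPTPTPTTPTPTTPTPTTP

φ(TPTPTTPTPTTPTPTPT) expands symbol-by-symbol to TP TPT TP TPT TP TP TPT TP TPT TP TP TPT TP TPT TP TPT TP; joining the 17 pieces gives the next term.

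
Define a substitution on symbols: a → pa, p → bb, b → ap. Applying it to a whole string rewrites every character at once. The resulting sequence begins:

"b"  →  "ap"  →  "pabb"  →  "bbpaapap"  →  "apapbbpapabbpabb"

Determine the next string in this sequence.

Replace each of the 16 characters of apapbbpapabbpabb in place — pa bb pa bb ap ap bb pa bb pa ap ap bb pa ap ap — and concatenate.

pabbpabbapapbbpabbpaapapbbpaapap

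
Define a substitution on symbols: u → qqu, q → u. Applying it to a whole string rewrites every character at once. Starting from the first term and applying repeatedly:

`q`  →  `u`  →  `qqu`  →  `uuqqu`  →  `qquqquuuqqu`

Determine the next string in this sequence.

uuqquuuqquqquqquuuqqu

Expanding qquqquuuqqu: q→u, q→u, u→qqu, q→u, q→u, u→qqu, u→qqu, u→qqu, q→u, q→u, u→qqu. Concatenated: u u qqu u u qqu qqu qqu u u qqu.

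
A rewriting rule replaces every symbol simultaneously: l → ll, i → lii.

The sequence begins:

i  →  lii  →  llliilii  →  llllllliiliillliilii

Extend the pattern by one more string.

llllllllllllllliiliillliiliillllllliiliillliilii

Replace each of the 20 characters of llllllliiliillliilii in place — ll ll ll ll ll ll ll lii lii ll lii lii ll ll ll lii lii ll lii lii — and concatenate.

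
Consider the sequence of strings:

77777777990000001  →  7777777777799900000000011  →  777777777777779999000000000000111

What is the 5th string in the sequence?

Term n consists of 3n+2 7's, followed by n 9's, followed by 3n 0's, followed by n-1 1's, where the shown terms are n = 2, 3, 4.
At n = 6 the blocks have lengths 20, 6, 18, 5.

7777777777777777777799999900000000000000000011111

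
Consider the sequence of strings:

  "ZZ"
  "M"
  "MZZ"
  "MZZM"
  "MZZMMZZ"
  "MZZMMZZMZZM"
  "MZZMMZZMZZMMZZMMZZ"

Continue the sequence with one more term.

MZZMMZZMZZMMZZMMZZMZZMMZZMZZM

From term 3 onward, concatenate the last term with the second-to-last: M·ZZ = MZZ, MZZ·M = MZZM, …
Continuing: MZZMMZZMZZMMZZMMZZ · MZZMMZZMZZM gives term 8.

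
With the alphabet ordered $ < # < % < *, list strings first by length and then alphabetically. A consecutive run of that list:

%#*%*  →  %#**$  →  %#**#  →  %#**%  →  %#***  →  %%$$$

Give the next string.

Find the rightmost character of %%$$$ below *, bump it to the next letter, and reset everything to its right to $.

%%$$#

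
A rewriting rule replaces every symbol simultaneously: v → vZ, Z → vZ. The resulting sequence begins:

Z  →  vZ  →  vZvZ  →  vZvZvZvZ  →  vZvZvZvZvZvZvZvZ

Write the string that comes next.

vZvZvZvZvZvZvZvZvZvZvZvZvZvZvZvZ

Applying the rule to each of the 16 symbols of vZvZvZvZvZvZvZvZ gives the pieces vZ vZ vZ vZ vZ vZ vZ vZ vZ vZ vZ vZ vZ vZ vZ vZ, which concatenate to the answer.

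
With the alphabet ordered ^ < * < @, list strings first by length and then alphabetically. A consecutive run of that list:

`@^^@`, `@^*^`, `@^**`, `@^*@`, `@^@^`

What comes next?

@^@*

The successor of @^@^ increments the rightmost position that isn't already @ and resets every position after it to ^.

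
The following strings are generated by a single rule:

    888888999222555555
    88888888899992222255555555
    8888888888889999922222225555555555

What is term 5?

88888888888888888899999992222222222255555555555555

Term n consists of 3n 8's, followed by n+1 9's, followed by 2n-1 2's, followed by 2n+2 5's, where the shown terms are n = 2, 3, 4.
At n = 6 the blocks have lengths 18, 7, 11, 14.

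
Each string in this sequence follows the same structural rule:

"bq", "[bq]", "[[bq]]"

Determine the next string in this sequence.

Each term wraps the previous one in [ on the left and ] on the right.
So the next term is [·[[bq]]·].

[[[bq]]]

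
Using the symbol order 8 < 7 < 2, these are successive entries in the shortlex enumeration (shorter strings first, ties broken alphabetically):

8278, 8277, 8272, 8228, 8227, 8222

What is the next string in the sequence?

Treat 8222 as a base-3 numeral over the given alphabet and add one, carrying through any trailing 2's.

7888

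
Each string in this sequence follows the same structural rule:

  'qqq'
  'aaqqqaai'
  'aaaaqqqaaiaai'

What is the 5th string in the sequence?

aaaaaaaaqqqaaiaaiaaiaai

Each term wraps the previous one in aa on the left and aai on the right.
From aaaaqqqaaiaai, 2 further steps: aaaaqqqaaiaai → aaaaaaqqqaaiaaiaai → (answer).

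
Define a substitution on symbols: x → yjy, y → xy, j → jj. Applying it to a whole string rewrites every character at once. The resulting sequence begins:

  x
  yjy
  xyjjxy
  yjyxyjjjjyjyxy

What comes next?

Applying the rule to each of the 14 symbols of yjyxyjjjjyjyxy gives the pieces xy jj xy yjy xy jj jj jj jj xy jj xy yjy xy, which concatenate to the answer.

xyjjxyyjyxyjjjjjjjjxyjjxyyjyxy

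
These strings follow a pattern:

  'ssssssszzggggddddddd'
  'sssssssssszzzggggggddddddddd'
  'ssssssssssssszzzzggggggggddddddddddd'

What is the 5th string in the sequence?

ssssssssssssssssssszzzzzzggggggggggggddddddddddddddd

Term n consists of 3n+1 s's, followed by n z's, followed by 2n g's, followed by 2n+3 d's, where the shown terms are n = 2, 3, 4.
Setting n = 6 gives 19, 6, 12, 15 characters in each block.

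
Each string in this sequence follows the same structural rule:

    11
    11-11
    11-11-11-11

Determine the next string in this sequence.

s(k+1) = s(k)·-·s(k) — each term doubles the last with '-' between the halves.
One more doubling of 11-11-11-11 gives the answer.

11-11-11-11-11-11-11-11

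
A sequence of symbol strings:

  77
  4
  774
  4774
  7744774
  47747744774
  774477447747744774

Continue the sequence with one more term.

From term 3 onward, concatenate the second-to-last term with the last: 77·4 = 774, 4·774 = 4774, …
The next term joins 47747744774 and 774477447747744774.

47747744774774477447747744774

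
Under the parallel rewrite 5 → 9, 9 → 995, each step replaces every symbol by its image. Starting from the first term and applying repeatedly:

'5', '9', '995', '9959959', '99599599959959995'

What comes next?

99599599959959995995995999599599959959959

Replace each of the 17 characters of 99599599959959995 in place — 995 995 9 995 995 9 995 995 995 9 995 995 9 995 995 995 9 — and concatenate.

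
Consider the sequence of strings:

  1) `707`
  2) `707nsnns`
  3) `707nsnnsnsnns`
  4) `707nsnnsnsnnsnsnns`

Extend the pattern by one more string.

Each term is the previous one with nsnns appended.
Applying this once more to 707nsnnsnsnnsnsnns:

707nsnnsnsnnsnsnnsnsnns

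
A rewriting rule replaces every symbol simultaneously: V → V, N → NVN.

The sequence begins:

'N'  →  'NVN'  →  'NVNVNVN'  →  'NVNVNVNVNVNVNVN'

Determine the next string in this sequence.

Rewriting the 15 symbols of NVNVNVNVNVNVNVN one by one yields NVN V NVN V NVN V NVN V NVN V NVN V NVN V NVN; concatenated:

NVNVNVNVNVNVNVNVNVNVNVNVNVNVNVN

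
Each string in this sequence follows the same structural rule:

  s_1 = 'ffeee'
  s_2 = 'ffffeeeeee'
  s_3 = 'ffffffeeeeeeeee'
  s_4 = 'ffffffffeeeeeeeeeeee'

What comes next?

ffffffffffeeeeeeeeeeeeeee

Reading off run lengths: f runs 2, 4, 6, 8; e runs 3, 6, 9, 12 — each is linear in n (n = 1, 2, …).
At n = 5 the blocks have lengths 10, 15.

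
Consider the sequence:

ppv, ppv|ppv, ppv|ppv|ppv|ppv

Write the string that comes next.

s(k+1) = s(k)·|·s(k) — each term doubles the last with '|' between the halves.
One more doubling of ppv|ppv|ppv|ppv gives the answer.

ppv|ppv|ppv|ppv|ppv|ppv|ppv|ppv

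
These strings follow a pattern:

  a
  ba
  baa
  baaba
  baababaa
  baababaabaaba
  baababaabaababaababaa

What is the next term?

From term 3 onward, concatenate the last term with the second-to-last: ba·a = baa, baa·ba = baaba, …
Continuing: baababaabaababaababaa · baababaabaaba gives term 8.

baababaabaababaababaabaababaabaaba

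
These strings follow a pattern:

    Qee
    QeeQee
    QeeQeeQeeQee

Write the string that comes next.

QeeQeeQeeQeeQeeQeeQeeQee

Every step duplicates the string.
One more doubling of QeeQeeQeeQee gives the answer.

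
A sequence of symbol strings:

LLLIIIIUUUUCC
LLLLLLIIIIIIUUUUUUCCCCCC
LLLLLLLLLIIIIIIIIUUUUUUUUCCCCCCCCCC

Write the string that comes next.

Reading off run lengths: L runs 3, 6, 9; I runs 4, 6, 8; U runs 4, 6, 8; C runs 2, 6, 10 — each is linear in n (n = 1, 2, …).
For the next term, n = 4, so the run lengths are 12, 10, 10, 14.

LLLLLLLLLLLLIIIIIIIIIIUUUUUUUUUUCCCCCCCCCCCCCC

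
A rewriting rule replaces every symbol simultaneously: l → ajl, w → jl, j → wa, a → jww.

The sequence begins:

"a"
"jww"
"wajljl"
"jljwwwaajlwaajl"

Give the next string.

waajlwajljljljwwjwwwaajljljwwjwwwaajl

φ(jljwwwaajlwaajl) expands symbol-by-symbol to wa ajl wa jl jl jl jww jww wa ajl jl jww jww wa ajl; joining the 15 pieces gives the next term.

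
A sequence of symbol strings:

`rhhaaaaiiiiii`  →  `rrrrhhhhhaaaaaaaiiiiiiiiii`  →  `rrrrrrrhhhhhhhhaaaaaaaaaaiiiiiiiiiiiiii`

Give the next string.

rrrrrrrrrrhhhhhhhhhhhaaaaaaaaaaaaaiiiiiiiiiiiiiiiiii

Reading off run lengths: r runs 1, 4, 7; h runs 2, 5, 8; a runs 4, 7, 10; i runs 6, 10, 14 — each is linear in n (n = 1, 2, …).
Setting n = 4 gives 10, 11, 13, 18 characters in each block.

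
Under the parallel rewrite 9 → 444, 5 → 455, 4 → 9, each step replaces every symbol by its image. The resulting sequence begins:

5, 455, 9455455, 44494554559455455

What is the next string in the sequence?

φ(44494554559455455) expands symbol-by-symbol to 9 9 9 444 9 455 455 9 455 455 444 9 455 455 9 455 455; joining the 17 pieces gives the next term.

9994449455455945545544494554559455455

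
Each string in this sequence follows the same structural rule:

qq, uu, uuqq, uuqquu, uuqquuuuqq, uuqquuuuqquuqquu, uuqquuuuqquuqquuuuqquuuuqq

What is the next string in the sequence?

This is a Fibonacci-style word recurrence s(k) = s(k−1)·s(k−2): e.g. uu·qq = uuqq.
So term 8 is uuqquuuuqquuqquuuuqquuuuqq·uuqquuuuqquuqquu.

uuqquuuuqquuqquuuuqquuuuqquuqquuuuqquuqquu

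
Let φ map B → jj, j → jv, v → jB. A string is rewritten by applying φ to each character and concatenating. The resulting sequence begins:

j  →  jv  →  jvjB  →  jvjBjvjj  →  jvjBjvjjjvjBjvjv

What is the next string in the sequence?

Applying the rule to each of the 16 symbols of jvjBjvjjjvjBjvjv gives the pieces jv jB jv jj jv jB jv jv jv jB jv jj jv jB jv jB, which concatenate to the answer.

jvjBjvjjjvjBjvjvjvjBjvjjjvjBjvjB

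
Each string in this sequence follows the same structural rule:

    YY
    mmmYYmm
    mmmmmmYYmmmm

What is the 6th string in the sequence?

mmmmmmmmmmmmmmmYYmmmmmmmmmm

Every step adds mmm to the front and mm to the end of the previous string.
From mmmmmmYYmmmm, 3 further steps: mmmmmmYYmmmm → mmmmmmmmmYYmmmmmm → mmmmmmmmmmmmYYmmmmmmmm → (answer).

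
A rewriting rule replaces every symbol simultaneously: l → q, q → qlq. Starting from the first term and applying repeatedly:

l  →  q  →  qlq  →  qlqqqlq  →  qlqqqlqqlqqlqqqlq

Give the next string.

φ(qlqqqlqqlqqlqqqlq) expands symbol-by-symbol to qlq q qlq qlq qlq q qlq qlq q qlq qlq q qlq qlq qlq q qlq; joining the 17 pieces gives the next term.

qlqqqlqqlqqlqqqlqqlqqqlqqlqqqlqqlqqlqqqlq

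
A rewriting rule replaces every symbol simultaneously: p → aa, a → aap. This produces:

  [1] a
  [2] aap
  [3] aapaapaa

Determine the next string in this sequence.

aapaapaaaapaapaaaapaap

Apply φ to aapaapaa symbol by symbol: a→aap, a→aap, p→aa, a→aap, a→aap, p→aa, a→aap, a→aap; joined: aap aap aa aap aap aa aap aap.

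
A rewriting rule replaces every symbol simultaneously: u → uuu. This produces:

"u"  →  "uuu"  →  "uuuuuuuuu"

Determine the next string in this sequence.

uuuuuuuuuuuuuuuuuuuuuuuuuuu

Expanding uuuuuuuuu: u→uuu, u→uuu, u→uuu, u→uuu, u→uuu, u→uuu, u→uuu, u→uuu, u→uuu. Concatenated: uuu uuu uuu uuu uuu uuu uuu uuu uuu.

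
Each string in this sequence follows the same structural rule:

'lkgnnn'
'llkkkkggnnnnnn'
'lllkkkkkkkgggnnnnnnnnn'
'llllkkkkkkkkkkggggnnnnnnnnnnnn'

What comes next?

Term n consists of n l's, followed by 3n-2 k's, followed by n g's, followed by 3n n's (n = 1, 2, …).
For the next term, n = 5, so the run lengths are 5, 13, 5, 15.

lllllkkkkkkkkkkkkkgggggnnnnnnnnnnnnnnn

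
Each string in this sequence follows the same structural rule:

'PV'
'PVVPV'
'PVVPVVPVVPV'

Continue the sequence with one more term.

Each string is two copies of the previous one joined by 'V'.
Doubling PVVPVVPVVPV with 'V' between the halves:

PVVPVVPVVPVVPVVPVVPVVPV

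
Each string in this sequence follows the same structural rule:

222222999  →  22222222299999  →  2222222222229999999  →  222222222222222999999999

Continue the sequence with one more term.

Term n consists of 3n 2's, followed by 2n-1 9's, where the shown terms are n = 2, 3, 4, 5.
Setting n = 6 gives 18, 11 characters in each block.

22222222222222222299999999999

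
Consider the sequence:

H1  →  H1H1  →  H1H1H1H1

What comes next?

H1H1H1H1H1H1H1H1

Every step duplicates the string.
One more doubling of H1H1H1H1 gives the answer.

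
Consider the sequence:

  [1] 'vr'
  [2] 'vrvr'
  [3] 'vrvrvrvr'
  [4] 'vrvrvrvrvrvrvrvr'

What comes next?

Every step duplicates the string.
Doubling vrvrvrvrvrvrvrvr:

vrvrvrvrvrvrvrvrvrvrvrvrvrvrvrvr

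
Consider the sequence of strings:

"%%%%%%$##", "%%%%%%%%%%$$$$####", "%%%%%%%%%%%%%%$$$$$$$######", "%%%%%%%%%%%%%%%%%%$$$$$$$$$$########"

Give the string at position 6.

%%%%%%%%%%%%%%%%%%%%%%%%%%$$$$$$$$$$$$$$$$############

The n-th term is 4n+2 %'s then 3n-2 $'s then 2n #'s (n = 1, 2, …).
At n = 6 the blocks have lengths 26, 16, 12.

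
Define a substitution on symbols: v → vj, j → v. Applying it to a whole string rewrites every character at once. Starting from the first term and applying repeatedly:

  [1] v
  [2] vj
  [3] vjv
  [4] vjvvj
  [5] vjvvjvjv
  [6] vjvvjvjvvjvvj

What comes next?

vjvvjvjvvjvvjvjvvjvjv

Replace each of the 13 characters of vjvvjvjvvjvvj in place — vj v vj vj v vj v vj vj v vj vj v — and concatenate.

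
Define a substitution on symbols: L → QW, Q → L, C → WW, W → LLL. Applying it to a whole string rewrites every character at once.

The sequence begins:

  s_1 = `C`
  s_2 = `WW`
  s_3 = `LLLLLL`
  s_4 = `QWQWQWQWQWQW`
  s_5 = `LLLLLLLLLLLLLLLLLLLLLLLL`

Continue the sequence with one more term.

QWQWQWQWQWQWQWQWQWQWQWQWQWQWQWQWQWQWQWQWQWQWQWQW

Applying the rule to each of the 24 symbols of LLLLLLLLLLLLLLLLLLLLLLLL gives the pieces QW QW QW QW QW QW QW QW QW QW QW QW QW QW QW QW QW QW QW QW QW QW QW QW, which concatenate to the answer.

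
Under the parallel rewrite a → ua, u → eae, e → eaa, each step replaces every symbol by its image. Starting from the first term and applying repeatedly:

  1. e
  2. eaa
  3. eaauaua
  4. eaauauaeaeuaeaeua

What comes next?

Replace each of the 17 characters of eaauauaeaeuaeaeua in place — eaa ua ua eae ua eae ua eaa ua eaa eae ua eaa ua eaa eae ua — and concatenate.

eaauauaeaeuaeaeuaeaauaeaaeaeuaeaauaeaaeaeua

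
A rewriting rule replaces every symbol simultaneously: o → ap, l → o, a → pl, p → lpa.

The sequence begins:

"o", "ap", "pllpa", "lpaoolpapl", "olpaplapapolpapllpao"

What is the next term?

φ(olpaplapapolpapllpao) expands symbol-by-symbol to ap o lpa pl lpa o pl lpa pl lpa ap o lpa pl lpa o o lpa pl ap; joining the 20 pieces gives the next term.

apolpapllpaopllpapllpaapolpapllpaoolpaplap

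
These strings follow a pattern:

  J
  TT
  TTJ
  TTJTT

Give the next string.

TTJTTTTJ

Each term (from the third on) is the previous term followed by the one before it: term 3 = TT·J = TTJ.
Continuing: TTJTT · TTJ gives term 5.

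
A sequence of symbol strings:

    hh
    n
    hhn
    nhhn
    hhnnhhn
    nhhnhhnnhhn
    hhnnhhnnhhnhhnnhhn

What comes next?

nhhnhhnnhhnhhnnhhnnhhnhhnnhhn

Each term (from the third on) is the two preceding terms concatenated in order: term 3 = hh·n = hhn.
So term 8 is nhhnhhnnhhn·hhnnhhnnhhnhhnnhhn.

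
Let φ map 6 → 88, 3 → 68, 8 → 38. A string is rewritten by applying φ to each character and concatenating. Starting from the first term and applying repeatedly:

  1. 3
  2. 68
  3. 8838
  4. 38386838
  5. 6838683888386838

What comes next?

88386838883868383838683888386838

Applying the rule to each of the 16 symbols of 6838683888386838 gives the pieces 88 38 68 38 88 38 68 38 38 38 68 38 88 38 68 38, which concatenate to the answer.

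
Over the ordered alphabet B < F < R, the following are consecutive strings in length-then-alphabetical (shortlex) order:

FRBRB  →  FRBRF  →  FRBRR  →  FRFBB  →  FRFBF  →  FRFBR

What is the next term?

FRFFB

The successor of FRFBR increments the rightmost position that isn't already R and resets every position after it to B.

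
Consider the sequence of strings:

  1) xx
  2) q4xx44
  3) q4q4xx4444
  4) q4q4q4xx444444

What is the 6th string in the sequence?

Each term wraps the previous one in q4 on the left and 44 on the right.
From q4q4q4xx444444, 2 further steps: q4q4q4xx444444 → q4q4q4q4xx44444444 → (answer).

q4q4q4q4q4xx4444444444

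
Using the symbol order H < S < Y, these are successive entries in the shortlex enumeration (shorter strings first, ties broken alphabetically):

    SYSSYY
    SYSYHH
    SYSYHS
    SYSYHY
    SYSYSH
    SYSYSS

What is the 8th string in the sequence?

SYSYYH

Continuing the enumeration 2 steps past SYSYSS: SYSYSS → SYSYSY → (answer).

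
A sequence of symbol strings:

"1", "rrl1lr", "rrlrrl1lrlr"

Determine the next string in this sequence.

Each term wraps the previous one in rrl on the left and lr on the right.
Applying this once more to rrlrrl1lrlr:

rrlrrlrrl1lrlrlr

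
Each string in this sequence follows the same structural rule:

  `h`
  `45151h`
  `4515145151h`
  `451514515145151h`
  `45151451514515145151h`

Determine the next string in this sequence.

4515145151451514515145151h

The strings grow by a fixed prefix 45151 each time.
One more step from 45151451514515145151h gives the answer.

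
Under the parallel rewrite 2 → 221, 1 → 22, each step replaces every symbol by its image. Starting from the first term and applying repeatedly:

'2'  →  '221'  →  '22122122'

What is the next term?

Rewriting each symbol of 22122122: 2→221, 2→221, 1→22, 2→221, 2→221, 1→22, 2→221, 2→221, which concatenates to 221 221 22 221 221 22 221 221.

2212212222122122221221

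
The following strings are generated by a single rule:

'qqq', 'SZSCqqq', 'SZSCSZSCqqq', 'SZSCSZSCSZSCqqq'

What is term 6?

SZSCSZSCSZSCSZSCSZSCqqq

The strings grow by a fixed prefix SZSC each time.
From SZSCSZSCSZSCqqq, 2 further steps: SZSCSZSCSZSCqqq → SZSCSZSCSZSCSZSCqqq → (answer).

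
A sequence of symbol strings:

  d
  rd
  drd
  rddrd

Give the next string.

drdrddrd

Each term (from the third on) is the two preceding terms concatenated in order: term 3 = d·rd = drd.
So term 5 is drd·rddrd.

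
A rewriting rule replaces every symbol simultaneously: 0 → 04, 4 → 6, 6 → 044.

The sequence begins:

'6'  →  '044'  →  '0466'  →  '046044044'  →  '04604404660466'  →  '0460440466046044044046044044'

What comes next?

04604404660460440440460440466046604604404660466

Applying the rule to each of the 28 symbols of 0460440466046044044046044044 gives the pieces 04 6 044 04 6 6 04 6 044 044 04 6 044 04 6 6 04 6 6 04 6 044 04 6 6 04 6 6, which concatenate to the answer.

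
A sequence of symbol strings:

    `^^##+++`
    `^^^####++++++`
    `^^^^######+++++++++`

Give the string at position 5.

Each string has the form ^^{n+1} #^{2n} +^{3n} (n = 1, 2, …).
At n = 5 the blocks have lengths 6, 10, 15.

^^^^^^##########+++++++++++++++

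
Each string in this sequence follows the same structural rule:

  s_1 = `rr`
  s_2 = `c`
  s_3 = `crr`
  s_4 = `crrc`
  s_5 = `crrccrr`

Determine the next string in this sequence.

crrccrrcrrc

Each term (from the third on) is the previous term followed by the one before it: term 3 = c·rr = crr.
So term 6 is crrccrr·crrc.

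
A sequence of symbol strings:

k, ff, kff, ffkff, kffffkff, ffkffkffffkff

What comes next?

Each term (from the third on) is the two preceding terms concatenated in order: term 3 = k·ff = kff.
So term 7 is kffffkff·ffkffkffffkff.

kffffkffffkffkffffkff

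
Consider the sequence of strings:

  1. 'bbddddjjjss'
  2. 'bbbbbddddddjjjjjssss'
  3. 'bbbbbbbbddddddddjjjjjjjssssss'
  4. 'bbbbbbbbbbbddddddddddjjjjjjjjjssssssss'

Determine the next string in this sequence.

bbbbbbbbbbbbbbddddddddddddjjjjjjjjjjjssssssssss

Term n consists of 3n-1 b's, followed by 2n+2 d's, followed by 2n+1 j's, followed by 2n s's (n = 1, 2, …).
For the next term, n = 5, so the run lengths are 14, 12, 11, 10.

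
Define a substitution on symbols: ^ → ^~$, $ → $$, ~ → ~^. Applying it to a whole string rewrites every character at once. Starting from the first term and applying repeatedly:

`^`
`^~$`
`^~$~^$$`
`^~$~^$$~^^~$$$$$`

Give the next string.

^~$~^$$~^^~$$$$$~^^~$^~$~^$$$$$$$$$$

Applying the rule to each of the 16 symbols of ^~$~^$$~^^~$$$$$ gives the pieces ^~$ ~^ $$ ~^ ^~$ $$ $$ ~^ ^~$ ^~$ ~^ $$ $$ $$ $$ $$, which concatenate to the answer.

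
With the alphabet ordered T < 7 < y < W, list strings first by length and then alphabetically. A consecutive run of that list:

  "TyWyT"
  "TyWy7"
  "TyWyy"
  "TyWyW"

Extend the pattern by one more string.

TyWWT

Find the rightmost character of TyWyW below W, bump it to the next letter, and reset everything to its right to T.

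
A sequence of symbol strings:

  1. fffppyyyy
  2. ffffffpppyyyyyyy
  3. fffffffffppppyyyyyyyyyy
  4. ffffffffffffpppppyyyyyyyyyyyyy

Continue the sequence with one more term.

fffffffffffffffppppppyyyyyyyyyyyyyyyy

Each string has the form f^{3n} p^{n+1} y^{3n+1} (n = 1, 2, …).
Setting n = 5 gives 15, 6, 16 characters in each block.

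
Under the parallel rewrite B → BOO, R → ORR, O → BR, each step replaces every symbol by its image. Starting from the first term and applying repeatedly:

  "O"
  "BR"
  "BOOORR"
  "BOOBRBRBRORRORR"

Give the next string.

Replace each of the 15 characters of BOOBRBRBRORRORR in place — BOO BR BR BOO ORR BOO ORR BOO ORR BR ORR ORR BR ORR ORR — and concatenate.

BOOBRBRBOOORRBOOORRBOOORRBRORRORRBRORRORR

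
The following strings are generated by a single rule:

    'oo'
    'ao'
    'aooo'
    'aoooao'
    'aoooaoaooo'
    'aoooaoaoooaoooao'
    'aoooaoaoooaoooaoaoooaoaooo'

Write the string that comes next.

From term 3 onward, concatenate the last term with the second-to-last: ao·oo = aooo, aooo·ao = aoooao, …
So term 8 is aoooaoaoooaoooaoaoooaoaooo·aoooaoaoooaoooao.

aoooaoaoooaoooaoaoooaoaoooaoooaoaoooaoooao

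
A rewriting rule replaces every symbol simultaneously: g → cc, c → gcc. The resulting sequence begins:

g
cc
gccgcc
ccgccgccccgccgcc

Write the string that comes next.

Rewriting the 16 symbols of ccgccgccccgccgcc one by one yields gcc gcc cc gcc gcc cc gcc gcc gcc gcc cc gcc gcc cc gcc gcc; concatenated:

gccgccccgccgccccgccgccgccgccccgccgccccgccgcc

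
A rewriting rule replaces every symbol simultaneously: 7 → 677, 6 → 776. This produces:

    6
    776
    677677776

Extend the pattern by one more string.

Expanding 677677776: 6→776, 7→677, 7→677, 6→776, 7→677, 7→677, 7→677, 7→677, 6→776. Concatenated: 776 677 677 776 677 677 677 677 776.

776677677776677677677677776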